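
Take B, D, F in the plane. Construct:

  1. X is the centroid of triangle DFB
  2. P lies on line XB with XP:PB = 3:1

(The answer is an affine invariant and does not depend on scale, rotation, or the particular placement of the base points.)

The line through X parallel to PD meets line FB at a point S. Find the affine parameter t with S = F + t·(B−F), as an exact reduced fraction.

Work in coordinates with B = (0, 0), D = (1, 0), F = (0, 1).
1. X is the centroid of triangle DFB ⇒ X = (1/3, 1/3)
2. P lies on line XB with XP:PB = 3:1 ⇒ P = (1/12, 1/12)
through X parallel to PD: direction (11/12, -1/12); meets FB at S = (0, 4/11)
S = F + t·(B−F) with t = 7/11

t = 7/11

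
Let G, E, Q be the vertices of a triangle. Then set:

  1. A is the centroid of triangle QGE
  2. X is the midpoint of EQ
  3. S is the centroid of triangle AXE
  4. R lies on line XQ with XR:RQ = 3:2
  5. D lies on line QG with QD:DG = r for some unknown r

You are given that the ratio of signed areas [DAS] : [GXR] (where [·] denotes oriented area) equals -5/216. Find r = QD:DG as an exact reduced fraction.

Assign G = (0, 0), E = (1, 0), Q = (0, 1) — the answer is frame-independent, so this choice is without loss of generality.
1. A is the centroid of triangle QGE ⇒ A = (1/3, 1/3)
2. X is the midpoint of EQ ⇒ X = (1/2, 1/2)
3. S is the centroid of triangle AXE ⇒ S = (11/18, 5/18)
4. R lies on line XQ with XR:RQ = 3:2 ⇒ R = (1/5, 4/5)
5. With QD:DG = r, write λ = r/(r+1) so D = Q + λ·(G−Q); D is affine-linear in λ
Every point depending on D is an affine combination of D and λ-independent points, so each such coordinate is linear in λ; the λ² term in each signed area is a multiple of (G−Q)×(G−Q) = 0, so 2·[DAS] and 2·[GXR] are each linear in λ. Evaluating at λ=0 and λ=1:
  2·[DAS] = -5/18·λ + 1/6,   2·[GXR] = 3/10
So [DAS]:[GXR] = (-5/18·λ + 1/6) / (3/10). Setting this equal to -5/216:
  -5/18·λ + 1/6 = -5/216·(3/10)  ⇒  λ = 5/8
Then r = λ/(1−λ) = (5/8)/(3/8) = 5/3. Check: with r = 5/3, D = (0, 3/8) and [DAS]:[GXR] = -5/216 as required.

r = 5/3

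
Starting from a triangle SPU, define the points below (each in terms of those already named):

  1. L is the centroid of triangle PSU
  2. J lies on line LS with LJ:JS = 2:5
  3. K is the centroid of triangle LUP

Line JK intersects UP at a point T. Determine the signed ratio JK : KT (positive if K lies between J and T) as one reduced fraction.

Assign S = (0, 0), P = (1, 0), U = (0, 1) — the answer is frame-independent, so this choice is without loss of generality.
1. L is the centroid of triangle PSU ⇒ L = (1/3, 1/3)
2. J lies on line LS with LJ:JS = 2:5 ⇒ J = (5/21, 5/21)
3. K is the centroid of triangle LUP ⇒ K = (4/9, 4/9)
line JK meets UP at T = (1/2, 1/2)
K = J + t·(T−J) with t = 26/33, so JK:KT = 26/33:7/33

JK:KT = 26/7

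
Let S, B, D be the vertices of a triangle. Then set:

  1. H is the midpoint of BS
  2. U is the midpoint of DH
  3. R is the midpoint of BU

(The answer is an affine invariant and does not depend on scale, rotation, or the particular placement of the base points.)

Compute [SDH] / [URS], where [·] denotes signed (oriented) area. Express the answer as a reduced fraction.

Work in coordinates with S = (0, 0), B = (1, 0), D = (0, 1).
1. H is the midpoint of BS ⇒ H = (1/2, 0)
2. U is the midpoint of DH ⇒ U = (1/4, 1/2)
3. R is the midpoint of BU ⇒ R = (5/8, 1/4)
2·[SDH] = -1/2, 2·[URS] = -1/4
[SDH]:[URS] = -1/2:-1/4 = 2

[SDH]:[URS] = 2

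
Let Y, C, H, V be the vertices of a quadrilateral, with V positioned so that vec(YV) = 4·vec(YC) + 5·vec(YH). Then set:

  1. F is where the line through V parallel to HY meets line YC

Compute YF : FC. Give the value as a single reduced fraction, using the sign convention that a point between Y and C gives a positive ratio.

Work in coordinates with Y = (0, 0), C = (1, 0), H = (0, 1), V = (4, 5).
1. F is where the line through V parallel to HY meets line YC ⇒ F = (4, 0)
F = Y + t·(C−Y) with t = 4, so YF:FC = t:(1−t) = 4:-3

YF:FC = -4/3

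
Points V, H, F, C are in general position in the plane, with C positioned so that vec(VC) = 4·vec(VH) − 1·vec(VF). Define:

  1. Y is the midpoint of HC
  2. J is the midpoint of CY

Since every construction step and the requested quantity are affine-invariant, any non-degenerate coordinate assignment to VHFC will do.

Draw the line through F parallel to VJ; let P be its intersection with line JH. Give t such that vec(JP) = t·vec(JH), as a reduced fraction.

Set V = (0, 0), H = (1, 0), F = (0, 1), C = (4, -1); any affine frame gives the same invariant.
1. Y is the midpoint of HC ⇒ Y = (5/2, -1/2)
2. J is the midpoint of CY ⇒ J = (13/4, -3/4)
through F parallel to VJ: direction (13/4, -3/4); meets JH at P = (-13/2, 5/2)
P = J + t·(H−J) with t = 13/3

t = 13/3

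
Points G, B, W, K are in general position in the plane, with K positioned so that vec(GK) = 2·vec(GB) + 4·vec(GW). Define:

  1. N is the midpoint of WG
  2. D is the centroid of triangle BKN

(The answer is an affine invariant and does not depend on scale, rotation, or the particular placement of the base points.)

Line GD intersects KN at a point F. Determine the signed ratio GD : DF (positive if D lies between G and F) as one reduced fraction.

GD:DF = -1/3

Work in coordinates with G = (0, 0), B = (1, 0), W = (0, 1), K = (2, 4).
1. N is the midpoint of WG ⇒ N = (0, 1/2)
2. D is the centroid of triangle BKN ⇒ D = (1, 3/2)
line GD meets KN at F = (-2, -3)
D = G + t·(F−G) with t = -1/2, so GD:DF = -1/2:3/2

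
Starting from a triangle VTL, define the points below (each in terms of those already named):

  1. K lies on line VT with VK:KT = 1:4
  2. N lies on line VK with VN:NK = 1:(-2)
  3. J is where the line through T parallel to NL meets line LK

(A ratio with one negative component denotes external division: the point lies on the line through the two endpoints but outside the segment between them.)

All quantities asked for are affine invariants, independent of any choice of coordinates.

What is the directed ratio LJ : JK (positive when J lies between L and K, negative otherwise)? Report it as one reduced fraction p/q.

Choose coordinates V = (0, 0), T = (1, 0), L = (0, 1).
1. K lies on line VT with VK:KT = 1:4 ⇒ K = (1/5, 0)
2. N lies on line VK with VN:NK = 1:(-2) ⇒ N = (-1/5, 0)
3. J is where the line through T parallel to NL meets line LK ⇒ J = (3/5, -2)
J = L + t·(K−L) with t = 3, so LJ:JK = t:(1−t) = 3:-2

LJ:JK = -3/2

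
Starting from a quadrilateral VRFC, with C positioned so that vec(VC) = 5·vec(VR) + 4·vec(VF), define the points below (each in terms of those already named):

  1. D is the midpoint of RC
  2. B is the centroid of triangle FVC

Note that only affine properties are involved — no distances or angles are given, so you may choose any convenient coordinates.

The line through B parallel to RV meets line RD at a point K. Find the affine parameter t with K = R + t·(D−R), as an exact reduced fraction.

Choose coordinates V = (0, 0), R = (1, 0), F = (0, 1), C = (5, 4).
1. D is the midpoint of RC ⇒ D = (3, 2)
2. B is the centroid of triangle FVC ⇒ B = (5/3, 5/3)
through B parallel to RV: direction (-1, 0); meets RD at K = (8/3, 5/3)
K = R + t·(D−R) with t = 5/6

t = 5/6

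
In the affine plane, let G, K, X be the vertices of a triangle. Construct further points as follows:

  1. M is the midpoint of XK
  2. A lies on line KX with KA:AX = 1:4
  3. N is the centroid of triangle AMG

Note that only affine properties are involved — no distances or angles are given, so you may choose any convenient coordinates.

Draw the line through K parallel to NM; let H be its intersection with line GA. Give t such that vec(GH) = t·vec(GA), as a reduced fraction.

t = 4/3

Set G = (0, 0), K = (1, 0), X = (0, 1); any affine frame gives the same invariant.
1. M is the midpoint of XK ⇒ M = (1/2, 1/2)
2. A lies on line KX with KA:AX = 1:4 ⇒ A = (4/5, 1/5)
3. N is the centroid of triangle AMG ⇒ N = (13/30, 7/30)
through K parallel to NM: direction (1/15, 4/15); meets GA at H = (16/15, 4/15)
H = G + t·(A−G) with t = 4/3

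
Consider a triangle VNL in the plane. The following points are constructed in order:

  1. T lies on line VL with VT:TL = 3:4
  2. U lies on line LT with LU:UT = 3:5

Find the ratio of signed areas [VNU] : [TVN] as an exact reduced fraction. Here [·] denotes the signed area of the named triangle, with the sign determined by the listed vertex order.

[VNU]:[TVN] = 11/6

Work in coordinates with V = (0, 0), N = (1, 0), L = (0, 1).
1. T lies on line VL with VT:TL = 3:4 ⇒ T = (0, 3/7)
2. U lies on line LT with LU:UT = 3:5 ⇒ U = (0, 11/14)
2·[VNU] = 11/14, 2·[TVN] = 3/7
[VNU]:[TVN] = 11/14:3/7 = 11/6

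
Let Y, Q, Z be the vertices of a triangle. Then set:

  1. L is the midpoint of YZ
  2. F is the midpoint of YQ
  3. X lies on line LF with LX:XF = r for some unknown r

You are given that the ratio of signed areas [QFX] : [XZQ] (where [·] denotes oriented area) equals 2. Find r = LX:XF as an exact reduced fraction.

r = -3/4

Work in coordinates with Y = (0, 0), Q = (1, 0), Z = (0, 1).
1. L is the midpoint of YZ ⇒ L = (0, 1/2)
2. F is the midpoint of YQ ⇒ F = (1/2, 0)
3. With LX:XF = r, write λ = r/(r+1) so X = L + λ·(F−L); X is affine-linear in λ
Every point depending on X is an affine combination of X and λ-independent points, so each such coordinate is linear in λ; the λ² term in each signed area is a multiple of (F−L)×(F−L) = 0, so 2·[QFX] and 2·[XZQ] are each linear in λ. Evaluating at λ=0 and λ=1:
  2·[QFX] = 1/4·λ − 1/4,   2·[XZQ] = -1/2
So [QFX]:[XZQ] = (1/4·λ − 1/4) / (-1/2). Setting this equal to 2:
  1/4·λ − 1/4 = 2·(-1/2)  ⇒  λ = -3
Then r = λ/(1−λ) = (-3)/(4) = -3/4. Check: with r = -3/4, X = (-3/2, 2) and [QFX]:[XZQ] = 2 as required.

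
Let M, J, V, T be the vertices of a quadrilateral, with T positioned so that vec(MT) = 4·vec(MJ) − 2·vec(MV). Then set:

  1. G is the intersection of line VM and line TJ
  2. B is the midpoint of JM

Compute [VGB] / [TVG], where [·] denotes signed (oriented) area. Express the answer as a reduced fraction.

Assign M = (0, 0), J = (1, 0), V = (0, 1), T = (4, -2) — the answer is frame-independent, so this choice is without loss of generality.
1. G is the intersection of line VM and line TJ ⇒ G = (0, 2/3)
2. B is the midpoint of JM ⇒ B = (1/2, 0)
2·[VGB] = 1/6, 2·[TVG] = 4/3
[VGB]:[TVG] = 1/6:4/3 = 1/8

[VGB]:[TVG] = 1/8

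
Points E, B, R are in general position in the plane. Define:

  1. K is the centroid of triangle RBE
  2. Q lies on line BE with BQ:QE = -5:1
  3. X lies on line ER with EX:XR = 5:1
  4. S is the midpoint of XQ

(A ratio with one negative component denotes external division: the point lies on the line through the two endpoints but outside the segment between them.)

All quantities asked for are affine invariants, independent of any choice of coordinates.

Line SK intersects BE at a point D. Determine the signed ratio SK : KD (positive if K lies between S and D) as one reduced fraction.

SK:KD = 1/4

Set E = (0, 0), B = (1, 0), R = (0, 1); any affine frame gives the same invariant.
1. K is the centroid of triangle RBE ⇒ K = (1/3, 1/3)
2. Q lies on line BE with BQ:QE = -5:1 ⇒ Q = (-1/4, 0)
3. X lies on line ER with EX:XR = 5:1 ⇒ X = (0, 5/6)
4. S is the midpoint of XQ ⇒ S = (-1/8, 5/12)
line SK meets BE at D = (13/6, 0)
K = S + t·(D−S) with t = 1/5, so SK:KD = 1/5:4/5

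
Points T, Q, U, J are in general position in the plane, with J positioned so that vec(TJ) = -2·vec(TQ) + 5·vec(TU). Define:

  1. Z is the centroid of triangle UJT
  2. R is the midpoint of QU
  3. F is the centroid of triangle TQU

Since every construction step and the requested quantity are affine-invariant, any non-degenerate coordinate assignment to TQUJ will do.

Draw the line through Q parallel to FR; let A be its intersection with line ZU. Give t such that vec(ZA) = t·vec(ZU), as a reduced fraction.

Choose coordinates T = (0, 0), Q = (1, 0), U = (0, 1), J = (-2, 5).
1. Z is the centroid of triangle UJT ⇒ Z = (-2/3, 2)
2. R is the midpoint of QU ⇒ R = (1/2, 1/2)
3. F is the centroid of triangle TQU ⇒ F = (1/3, 1/3)
through Q parallel to FR: direction (1/6, 1/6); meets ZU at A = (4/5, -1/5)
A = Z + t·(U−Z) with t = 11/5

t = 11/5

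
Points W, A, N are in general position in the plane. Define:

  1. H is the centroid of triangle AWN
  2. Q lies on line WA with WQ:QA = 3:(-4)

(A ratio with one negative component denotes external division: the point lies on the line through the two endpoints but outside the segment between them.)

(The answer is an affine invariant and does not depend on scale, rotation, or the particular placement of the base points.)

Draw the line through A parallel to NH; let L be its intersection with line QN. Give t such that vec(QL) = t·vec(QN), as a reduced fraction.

Set W = (0, 0), A = (1, 0), N = (0, 1); any affine frame gives the same invariant.
1. H is the centroid of triangle AWN ⇒ H = (1/3, 1/3)
2. Q lies on line WA with WQ:QA = 3:(-4) ⇒ Q = (-3, 0)
through A parallel to NH: direction (1/3, -2/3); meets QN at L = (3/7, 8/7)
L = Q + t·(N−Q) with t = 8/7

t = 8/7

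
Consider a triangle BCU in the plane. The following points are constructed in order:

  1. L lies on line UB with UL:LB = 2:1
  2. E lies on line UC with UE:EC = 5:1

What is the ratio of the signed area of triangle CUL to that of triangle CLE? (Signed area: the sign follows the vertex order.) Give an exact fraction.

Set B = (0, 0), C = (1, 0), U = (0, 1); any affine frame gives the same invariant.
1. L lies on line UB with UL:LB = 2:1 ⇒ L = (0, 1/3)
2. E lies on line UC with UE:EC = 5:1 ⇒ E = (5/6, 1/6)
2·[CUL] = 2/3, 2·[CLE] = -1/9
[CUL]:[CLE] = 2/3:-1/9 = -6

[CUL]:[CLE] = -6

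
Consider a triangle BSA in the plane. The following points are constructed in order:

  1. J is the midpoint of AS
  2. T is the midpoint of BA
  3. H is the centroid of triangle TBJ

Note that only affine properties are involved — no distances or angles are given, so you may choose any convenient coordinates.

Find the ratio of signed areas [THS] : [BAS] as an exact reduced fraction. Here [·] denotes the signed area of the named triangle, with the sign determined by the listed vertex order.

Assign B = (0, 0), S = (1, 0), A = (0, 1) — the answer is frame-independent, so this choice is without loss of generality.
1. J is the midpoint of AS ⇒ J = (1/2, 1/2)
2. T is the midpoint of BA ⇒ T = (0, 1/2)
3. H is the centroid of triangle TBJ ⇒ H = (1/6, 1/3)
2·[THS] = 1/12, 2·[BAS] = -1
[THS]:[BAS] = 1/12:-1 = -1/12

[THS]:[BAS] = -1/12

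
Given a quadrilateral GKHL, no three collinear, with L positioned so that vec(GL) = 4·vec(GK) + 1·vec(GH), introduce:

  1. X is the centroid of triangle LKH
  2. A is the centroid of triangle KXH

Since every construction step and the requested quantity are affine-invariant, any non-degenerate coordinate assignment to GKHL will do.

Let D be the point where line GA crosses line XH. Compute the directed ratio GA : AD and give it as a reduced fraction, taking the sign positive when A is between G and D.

Work in coordinates with G = (0, 0), K = (1, 0), H = (0, 1), L = (4, 1).
1. X is the centroid of triangle LKH ⇒ X = (5/3, 2/3)
2. A is the centroid of triangle KXH ⇒ A = (8/9, 5/9)
line GA meets XH at D = (40/33, 25/33)
A = G + t·(D−G) with t = 11/15, so GA:AD = 11/15:4/15

GA:AD = 11/4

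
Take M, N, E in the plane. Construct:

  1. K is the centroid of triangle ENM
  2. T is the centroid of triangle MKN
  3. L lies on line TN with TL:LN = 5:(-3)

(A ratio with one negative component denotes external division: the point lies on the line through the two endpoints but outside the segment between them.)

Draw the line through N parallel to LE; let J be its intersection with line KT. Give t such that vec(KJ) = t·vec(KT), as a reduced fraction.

Set M = (0, 0), N = (1, 0), E = (0, 1); any affine frame gives the same invariant.
1. K is the centroid of triangle ENM ⇒ K = (1/3, 1/3)
2. T is the centroid of triangle MKN ⇒ T = (4/9, 1/9)
3. L lies on line TN with TL:LN = 5:(-3) ⇒ L = (11/6, -1/6)
through N parallel to LE: direction (-11/6, 7/6); meets KT at J = (4/15, 7/15)
J = K + t·(T−K) with t = -3/5

t = -3/5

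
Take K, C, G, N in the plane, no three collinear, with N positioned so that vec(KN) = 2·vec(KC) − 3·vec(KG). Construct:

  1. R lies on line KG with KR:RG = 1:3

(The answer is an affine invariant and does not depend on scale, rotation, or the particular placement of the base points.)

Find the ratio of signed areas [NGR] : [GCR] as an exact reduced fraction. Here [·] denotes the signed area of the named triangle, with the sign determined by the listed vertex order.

Choose coordinates K = (0, 0), C = (1, 0), G = (0, 1), N = (2, -3).
1. R lies on line KG with KR:RG = 1:3 ⇒ R = (0, 1/4)
2·[NGR] = 3/2, 2·[GCR] = -3/4
[NGR]:[GCR] = 3/2:-3/4 = -2

[NGR]:[GCR] = -2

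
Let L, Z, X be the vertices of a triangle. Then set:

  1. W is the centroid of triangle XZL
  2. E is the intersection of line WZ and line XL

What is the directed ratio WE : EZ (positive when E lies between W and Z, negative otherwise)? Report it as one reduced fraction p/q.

Assign L = (0, 0), Z = (1, 0), X = (0, 1) — the answer is frame-independent, so this choice is without loss of generality.
1. W is the centroid of triangle XZL ⇒ W = (1/3, 1/3)
2. E is the intersection of line WZ and line XL ⇒ E = (0, 1/2)
E = W + t·(Z−W) with t = -1/2, so WE:EZ = t:(1−t) = -1/2:3/2

WE:EZ = -1/3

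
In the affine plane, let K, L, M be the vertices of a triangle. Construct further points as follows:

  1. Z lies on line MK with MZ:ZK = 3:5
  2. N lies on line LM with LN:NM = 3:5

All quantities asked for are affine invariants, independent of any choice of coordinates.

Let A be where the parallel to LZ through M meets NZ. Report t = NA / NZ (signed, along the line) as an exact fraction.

t = -5/3

Choose coordinates K = (0, 0), L = (1, 0), M = (0, 1).
1. Z lies on line MK with MZ:ZK = 3:5 ⇒ Z = (0, 5/8)
2. N lies on line LM with LN:NM = 3:5 ⇒ N = (5/8, 3/8)
through M parallel to LZ: direction (-1, 5/8); meets NZ at A = (5/3, -1/24)
A = N + t·(Z−N) with t = -5/3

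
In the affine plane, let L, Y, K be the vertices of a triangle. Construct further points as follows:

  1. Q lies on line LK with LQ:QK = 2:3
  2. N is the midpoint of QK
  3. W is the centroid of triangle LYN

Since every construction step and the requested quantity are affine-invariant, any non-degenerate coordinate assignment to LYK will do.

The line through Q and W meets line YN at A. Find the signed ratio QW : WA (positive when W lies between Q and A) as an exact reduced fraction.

Work in coordinates with L = (0, 0), Y = (1, 0), K = (0, 1).
1. Q lies on line LK with LQ:QK = 2:3 ⇒ Q = (0, 2/5)
2. N is the midpoint of QK ⇒ N = (0, 7/10)
3. W is the centroid of triangle LYN ⇒ W = (1/3, 7/30)
line QW meets YN at A = (3/2, -7/20)
W = Q + t·(A−Q) with t = 2/9, so QW:WA = 2/9:7/9

QW:WA = 2/7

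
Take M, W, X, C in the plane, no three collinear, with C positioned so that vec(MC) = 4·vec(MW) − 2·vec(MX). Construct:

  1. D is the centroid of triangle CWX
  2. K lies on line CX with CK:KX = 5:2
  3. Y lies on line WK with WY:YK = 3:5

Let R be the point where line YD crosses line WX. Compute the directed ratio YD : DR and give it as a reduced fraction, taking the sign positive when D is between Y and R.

Work in coordinates with M = (0, 0), W = (1, 0), X = (0, 1), C = (4, -2).
1. D is the centroid of triangle CWX ⇒ D = (5/3, -1/3)
2. K lies on line CX with CK:KX = 5:2 ⇒ K = (8/7, 1/7)
3. Y lies on line WK with WY:YK = 3:5 ⇒ Y = (59/56, 3/56)
line YD meets WX at R = (29/38, 9/38)
D = Y + t·(R−Y) with t = -19/9, so YD:DR = -19/9:28/9

YD:DR = -19/28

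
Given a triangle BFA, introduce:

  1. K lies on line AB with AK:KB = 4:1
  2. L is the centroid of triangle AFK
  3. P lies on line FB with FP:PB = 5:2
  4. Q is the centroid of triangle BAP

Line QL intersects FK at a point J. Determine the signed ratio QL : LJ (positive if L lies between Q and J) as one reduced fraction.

QL:LJ = -3/7

Work in coordinates with B = (0, 0), F = (1, 0), A = (0, 1).
1. K lies on line AB with AK:KB = 4:1 ⇒ K = (0, 1/5)
2. L is the centroid of triangle AFK ⇒ L = (1/3, 2/5)
3. P lies on line FB with FP:PB = 5:2 ⇒ P = (2/7, 0)
4. Q is the centroid of triangle BAP ⇒ Q = (2/21, 1/3)
line QL meets FK at J = (-2/9, 11/45)
L = Q + t·(J−Q) with t = -3/4, so QL:LJ = -3/4:7/4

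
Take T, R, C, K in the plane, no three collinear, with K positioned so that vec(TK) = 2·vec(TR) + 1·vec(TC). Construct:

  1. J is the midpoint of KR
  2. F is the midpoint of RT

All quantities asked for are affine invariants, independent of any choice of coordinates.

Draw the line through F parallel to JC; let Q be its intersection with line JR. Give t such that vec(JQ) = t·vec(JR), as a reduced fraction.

t = 5/4

Set T = (0, 0), R = (1, 0), C = (0, 1), K = (2, 1); any affine frame gives the same invariant.
1. J is the midpoint of KR ⇒ J = (3/2, 1/2)
2. F is the midpoint of RT ⇒ F = (1/2, 0)
through F parallel to JC: direction (-3/2, 1/2); meets JR at Q = (7/8, -1/8)
Q = J + t·(R−J) with t = 5/4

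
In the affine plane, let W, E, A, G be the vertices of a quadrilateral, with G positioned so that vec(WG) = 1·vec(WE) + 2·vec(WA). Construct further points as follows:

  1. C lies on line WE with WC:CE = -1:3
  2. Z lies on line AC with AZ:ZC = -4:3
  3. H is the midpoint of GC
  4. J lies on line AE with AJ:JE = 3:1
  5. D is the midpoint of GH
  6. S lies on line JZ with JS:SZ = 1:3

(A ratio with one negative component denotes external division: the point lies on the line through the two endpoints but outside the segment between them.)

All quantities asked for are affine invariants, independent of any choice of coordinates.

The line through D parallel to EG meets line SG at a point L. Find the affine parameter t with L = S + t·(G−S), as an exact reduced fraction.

Assign W = (0, 0), E = (1, 0), A = (0, 1), G = (1, 2) — the answer is frame-independent, so this choice is without loss of generality.
1. C lies on line WE with WC:CE = -1:3 ⇒ C = (-1/2, 0)
2. Z lies on line AC with AZ:ZC = -4:3 ⇒ Z = (-2, -3)
3. H is the midpoint of GC ⇒ H = (1/4, 1)
4. J lies on line AE with AJ:JE = 3:1 ⇒ J = (3/4, 1/4)
5. D is the midpoint of GH ⇒ D = (5/8, 3/2)
6. S lies on line JZ with JS:SZ = 1:3 ⇒ S = (1/16, -9/16)
through D parallel to EG: direction (0, 2); meets SG at L = (5/8, 39/40)
L = S + t·(G−S) with t = 3/5

t = 3/5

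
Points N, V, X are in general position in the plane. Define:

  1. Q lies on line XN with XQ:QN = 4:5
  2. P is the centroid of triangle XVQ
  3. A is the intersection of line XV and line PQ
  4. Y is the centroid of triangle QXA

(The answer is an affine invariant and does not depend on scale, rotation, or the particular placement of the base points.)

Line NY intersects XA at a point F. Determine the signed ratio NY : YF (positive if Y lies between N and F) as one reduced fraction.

Work in coordinates with N = (0, 0), V = (1, 0), X = (0, 1).
1. Q lies on line XN with XQ:QN = 4:5 ⇒ Q = (0, 5/9)
2. P is the centroid of triangle XVQ ⇒ P = (1/3, 14/27)
3. A is the intersection of line XV and line PQ ⇒ A = (1/2, 1/2)
4. Y is the centroid of triangle QXA ⇒ Y = (1/6, 37/54)
line NY meets XA at F = (9/46, 37/46)
Y = N + t·(F−N) with t = 23/27, so NY:YF = 23/27:4/27

NY:YF = 23/4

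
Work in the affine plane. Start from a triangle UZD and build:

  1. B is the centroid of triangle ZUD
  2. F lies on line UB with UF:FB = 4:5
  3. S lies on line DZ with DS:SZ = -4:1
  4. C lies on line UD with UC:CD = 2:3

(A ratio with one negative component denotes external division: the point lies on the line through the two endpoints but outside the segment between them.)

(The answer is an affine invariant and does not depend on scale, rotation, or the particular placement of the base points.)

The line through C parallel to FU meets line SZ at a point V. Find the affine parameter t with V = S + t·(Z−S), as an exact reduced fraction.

t = 31/10

Assign U = (0, 0), Z = (1, 0), D = (0, 1) — the answer is frame-independent, so this choice is without loss of generality.
1. B is the centroid of triangle ZUD ⇒ B = (1/3, 1/3)
2. F lies on line UB with UF:FB = 4:5 ⇒ F = (4/27, 4/27)
3. S lies on line DZ with DS:SZ = -4:1 ⇒ S = (4/3, -1/3)
4. C lies on line UD with UC:CD = 2:3 ⇒ C = (0, 2/5)
through C parallel to FU: direction (-4/27, -4/27); meets SZ at V = (3/10, 7/10)
V = S + t·(Z−S) with t = 31/10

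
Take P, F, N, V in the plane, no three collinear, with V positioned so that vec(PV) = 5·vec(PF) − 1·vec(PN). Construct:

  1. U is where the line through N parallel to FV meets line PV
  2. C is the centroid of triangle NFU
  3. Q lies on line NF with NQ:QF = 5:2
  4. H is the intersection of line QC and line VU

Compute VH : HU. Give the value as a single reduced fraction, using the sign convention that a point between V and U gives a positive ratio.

Work in coordinates with P = (0, 0), F = (1, 0), N = (0, 1), V = (5, -1).
1. U is where the line through N parallel to FV meets line PV ⇒ U = (20, -4)
2. C is the centroid of triangle NFU ⇒ C = (7, -1)
3. Q lies on line NF with NQ:QF = 5:2 ⇒ Q = (5/7, 2/7)
4. H is the intersection of line QC and line VU ⇒ H = (95, -19)
H = V + t·(U−V) with t = 6, so VH:HU = t:(1−t) = 6:-5

VH:HU = -6/5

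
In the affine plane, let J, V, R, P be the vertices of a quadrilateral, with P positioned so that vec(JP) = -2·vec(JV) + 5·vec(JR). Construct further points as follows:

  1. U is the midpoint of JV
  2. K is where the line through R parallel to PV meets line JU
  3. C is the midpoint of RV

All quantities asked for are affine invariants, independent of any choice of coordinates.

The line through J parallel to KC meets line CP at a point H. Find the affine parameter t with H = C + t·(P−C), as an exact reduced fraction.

t = 3/8

Assign J = (0, 0), V = (1, 0), R = (0, 1), P = (-2, 5) — the answer is frame-independent, so this choice is without loss of generality.
1. U is the midpoint of JV ⇒ U = (1/2, 0)
2. K is where the line through R parallel to PV meets line JU ⇒ K = (3/5, 0)
3. C is the midpoint of RV ⇒ C = (1/2, 1/2)
through J parallel to KC: direction (-1/10, 1/2); meets CP at H = (-7/16, 35/16)
H = C + t·(P−C) with t = 3/8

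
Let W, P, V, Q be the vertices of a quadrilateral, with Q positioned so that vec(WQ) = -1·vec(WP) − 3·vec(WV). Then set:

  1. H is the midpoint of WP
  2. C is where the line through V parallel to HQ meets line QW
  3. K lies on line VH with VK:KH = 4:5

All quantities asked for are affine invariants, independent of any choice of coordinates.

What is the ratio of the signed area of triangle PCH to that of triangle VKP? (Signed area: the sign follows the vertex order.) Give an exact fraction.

Set W = (0, 0), P = (1, 0), V = (0, 1), Q = (-1, -3); any affine frame gives the same invariant.
1. H is the midpoint of WP ⇒ H = (1/2, 0)
2. C is where the line through V parallel to HQ meets line QW ⇒ C = (1, 3)
3. K lies on line VH with VK:KH = 4:5 ⇒ K = (2/9, 5/9)
2·[PCH] = 3/2, 2·[VKP] = 2/9
[PCH]:[VKP] = 3/2:2/9 = 27/4

[PCH]:[VKP] = 27/4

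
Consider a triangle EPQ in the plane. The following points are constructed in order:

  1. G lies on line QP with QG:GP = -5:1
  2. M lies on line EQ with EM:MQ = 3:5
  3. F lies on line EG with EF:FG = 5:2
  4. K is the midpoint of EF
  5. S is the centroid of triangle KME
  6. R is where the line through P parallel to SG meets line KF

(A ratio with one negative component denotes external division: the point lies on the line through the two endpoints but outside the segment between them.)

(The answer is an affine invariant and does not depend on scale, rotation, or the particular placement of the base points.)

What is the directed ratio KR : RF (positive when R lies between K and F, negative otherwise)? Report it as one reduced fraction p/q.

Set E = (0, 0), P = (1, 0), Q = (0, 1); any affine frame gives the same invariant.
1. G lies on line QP with QG:GP = -5:1 ⇒ G = (5/4, -1/4)
2. M lies on line EQ with EM:MQ = 3:5 ⇒ M = (0, 3/8)
3. F lies on line EG with EF:FG = 5:2 ⇒ F = (25/28, -5/28)
4. K is the midpoint of EF ⇒ K = (25/56, -5/56)
5. S is the centroid of triangle KME ⇒ S = (25/168, 2/21)
6. R is where the line through P parallel to SG meets line KF ⇒ R = (58/21, -58/105)
R = K + t·(F−K) with t = 389/75, so KR:RF = t:(1−t) = 389/75:-314/75

KR:RF = -389/314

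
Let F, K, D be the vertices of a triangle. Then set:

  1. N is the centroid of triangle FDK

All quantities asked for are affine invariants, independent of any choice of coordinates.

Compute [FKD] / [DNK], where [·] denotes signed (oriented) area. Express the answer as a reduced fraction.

[FKD]:[DNK] = 3

Assign F = (0, 0), K = (1, 0), D = (0, 1) — the answer is frame-independent, so this choice is without loss of generality.
1. N is the centroid of triangle FDK ⇒ N = (1/3, 1/3)
2·[FKD] = 1, 2·[DNK] = 1/3
[FKD]:[DNK] = 1:1/3 = 3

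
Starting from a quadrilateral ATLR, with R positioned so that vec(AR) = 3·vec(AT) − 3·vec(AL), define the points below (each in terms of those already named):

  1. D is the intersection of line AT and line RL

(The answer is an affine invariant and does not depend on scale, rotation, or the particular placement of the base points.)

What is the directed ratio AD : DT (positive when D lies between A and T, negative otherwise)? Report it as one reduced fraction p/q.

AD:DT = 3

Assign A = (0, 0), T = (1, 0), L = (0, 1), R = (3, -3) — the answer is frame-independent, so this choice is without loss of generality.
1. D is the intersection of line AT and line RL ⇒ D = (3/4, 0)
D = A + t·(T−A) with t = 3/4, so AD:DT = t:(1−t) = 3/4:1/4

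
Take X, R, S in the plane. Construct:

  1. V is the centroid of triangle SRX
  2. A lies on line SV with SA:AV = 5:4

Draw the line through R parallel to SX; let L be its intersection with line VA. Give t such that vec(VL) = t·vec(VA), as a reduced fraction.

Assign X = (0, 0), R = (1, 0), S = (0, 1) — the answer is frame-independent, so this choice is without loss of generality.
1. V is the centroid of triangle SRX ⇒ V = (1/3, 1/3)
2. A lies on line SV with SA:AV = 5:4 ⇒ A = (5/27, 17/27)
through R parallel to SX: direction (0, -1); meets VA at L = (1, -1)
L = V + t·(A−V) with t = -9/2

t = -9/2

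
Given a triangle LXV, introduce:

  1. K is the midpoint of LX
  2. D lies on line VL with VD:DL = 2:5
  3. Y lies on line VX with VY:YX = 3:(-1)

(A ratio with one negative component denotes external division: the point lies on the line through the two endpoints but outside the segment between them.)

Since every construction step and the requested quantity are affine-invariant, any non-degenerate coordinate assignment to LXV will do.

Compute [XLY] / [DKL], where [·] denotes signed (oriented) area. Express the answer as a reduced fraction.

Choose coordinates L = (0, 0), X = (1, 0), V = (0, 1).
1. K is the midpoint of LX ⇒ K = (1/2, 0)
2. D lies on line VL with VD:DL = 2:5 ⇒ D = (0, 5/7)
3. Y lies on line VX with VY:YX = 3:(-1) ⇒ Y = (3/2, -1/2)
2·[XLY] = 1/2, 2·[DKL] = -5/14
[XLY]:[DKL] = 1/2:-5/14 = -7/5

[XLY]:[DKL] = -7/5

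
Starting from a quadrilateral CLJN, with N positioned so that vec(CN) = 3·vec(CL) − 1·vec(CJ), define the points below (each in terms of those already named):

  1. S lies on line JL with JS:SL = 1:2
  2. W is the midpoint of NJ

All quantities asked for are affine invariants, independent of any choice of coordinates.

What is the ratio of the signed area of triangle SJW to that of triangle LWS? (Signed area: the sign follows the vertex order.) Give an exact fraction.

[SJW]:[LWS] = -1/2

Assign C = (0, 0), L = (1, 0), J = (0, 1), N = (3, -1) — the answer is frame-independent, so this choice is without loss of generality.
1. S lies on line JL with JS:SL = 1:2 ⇒ S = (1/3, 2/3)
2. W is the midpoint of NJ ⇒ W = (3/2, 0)
2·[SJW] = -1/6, 2·[LWS] = 1/3
[SJW]:[LWS] = -1/6:1/3 = -1/2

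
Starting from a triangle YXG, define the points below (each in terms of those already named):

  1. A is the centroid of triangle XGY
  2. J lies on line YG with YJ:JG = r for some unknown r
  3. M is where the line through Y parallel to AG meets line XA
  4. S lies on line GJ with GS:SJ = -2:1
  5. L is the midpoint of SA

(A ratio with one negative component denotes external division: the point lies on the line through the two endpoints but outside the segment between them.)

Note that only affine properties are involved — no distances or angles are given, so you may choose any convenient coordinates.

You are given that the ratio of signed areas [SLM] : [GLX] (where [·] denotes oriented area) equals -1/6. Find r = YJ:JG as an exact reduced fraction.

r = 5

Set Y = (0, 0), X = (1, 0), G = (0, 1); any affine frame gives the same invariant.
1. A is the centroid of triangle XGY ⇒ A = (1/3, 1/3)
2. With YJ:JG = r, write λ = r/(r+1) so J = Y + λ·(G−Y); J is affine-linear in λ
3. M is where the line through Y parallel to AG meets line XA ⇒ M = (-1/3, 2/3)
4. S lies on line GJ with GS:SJ = -2:1 ⇒ S is an affine combination of earlier points and hence also affine-linear in λ
5. L is the midpoint of SA ⇒ L is an affine combination of earlier points and hence also affine-linear in λ
Every point depending on J is an affine combination of J and λ-independent points, so each such coordinate is linear in λ; the λ² term in each signed area is a multiple of (G−Y)×(G−Y) = 0, so 2·[SLM] and 2·[GLX] are each linear in λ. Evaluating at λ=0 and λ=1:
  2·[SLM] = -2/3·λ + 1/2,   2·[GLX] = −λ + 7/6
So [SLM]:[GLX] = (-2/3·λ + 1/2) / (−λ + 7/6). Setting this equal to -1/6:
  -2/3·λ + 1/2 = -1/6·(−λ + 7/6)  ⇒  λ = 5/6
Then r = λ/(1−λ) = (5/6)/(1/6) = 5. Check: with r = 5, J = (0, 5/6) and [SLM]:[GLX] = -1/6 as required.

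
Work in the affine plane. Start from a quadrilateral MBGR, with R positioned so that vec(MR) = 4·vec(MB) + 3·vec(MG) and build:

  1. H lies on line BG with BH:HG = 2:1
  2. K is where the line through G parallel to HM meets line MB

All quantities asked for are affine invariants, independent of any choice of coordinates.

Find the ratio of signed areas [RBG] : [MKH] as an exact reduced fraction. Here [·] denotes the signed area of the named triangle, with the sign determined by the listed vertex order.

[RBG]:[MKH] = 18

Assign M = (0, 0), B = (1, 0), G = (0, 1), R = (4, 3) — the answer is frame-independent, so this choice is without loss of generality.
1. H lies on line BG with BH:HG = 2:1 ⇒ H = (1/3, 2/3)
2. K is where the line through G parallel to HM meets line MB ⇒ K = (-1/2, 0)
2·[RBG] = -6, 2·[MKH] = -1/3
[RBG]:[MKH] = -6:-1/3 = 18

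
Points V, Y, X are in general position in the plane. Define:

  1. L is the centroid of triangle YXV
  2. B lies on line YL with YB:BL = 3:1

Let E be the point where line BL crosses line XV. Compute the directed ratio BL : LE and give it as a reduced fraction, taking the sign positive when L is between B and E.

BL:LE = 1/2

Assign V = (0, 0), Y = (1, 0), X = (0, 1) — the answer is frame-independent, so this choice is without loss of generality.
1. L is the centroid of triangle YXV ⇒ L = (1/3, 1/3)
2. B lies on line YL with YB:BL = 3:1 ⇒ B = (1/2, 1/4)
line BL meets XV at E = (0, 1/2)
L = B + t·(E−B) with t = 1/3, so BL:LE = 1/3:2/3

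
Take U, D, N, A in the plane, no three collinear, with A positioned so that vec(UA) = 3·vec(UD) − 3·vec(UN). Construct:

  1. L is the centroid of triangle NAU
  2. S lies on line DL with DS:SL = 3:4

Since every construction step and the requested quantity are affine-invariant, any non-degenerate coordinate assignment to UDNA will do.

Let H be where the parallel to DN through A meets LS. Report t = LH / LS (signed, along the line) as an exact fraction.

Set U = (0, 0), D = (1, 0), N = (0, 1), A = (3, -3); any affine frame gives the same invariant.
1. L is the centroid of triangle NAU ⇒ L = (1, -2/3)
2. S lies on line DL with DS:SL = 3:4 ⇒ S = (1, -2/7)
through A parallel to DN: direction (-1, 1); meets LS at H = (1, -1)
H = L + t·(S−L) with t = -7/8

t = -7/8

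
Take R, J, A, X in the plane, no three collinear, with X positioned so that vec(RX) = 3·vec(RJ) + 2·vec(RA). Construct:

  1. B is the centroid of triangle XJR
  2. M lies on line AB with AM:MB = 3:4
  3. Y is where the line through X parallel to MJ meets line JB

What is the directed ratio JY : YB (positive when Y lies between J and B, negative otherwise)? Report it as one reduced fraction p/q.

Choose coordinates R = (0, 0), J = (1, 0), A = (0, 1), X = (3, 2).
1. B is the centroid of triangle XJR ⇒ B = (4/3, 2/3)
2. M lies on line AB with AM:MB = 3:4 ⇒ M = (4/7, 6/7)
3. Y is where the line through X parallel to MJ meets line JB ⇒ Y = (5/2, 3)
Y = J + t·(B−J) with t = 9/2, so JY:YB = t:(1−t) = 9/2:-7/2

JY:YB = -9/7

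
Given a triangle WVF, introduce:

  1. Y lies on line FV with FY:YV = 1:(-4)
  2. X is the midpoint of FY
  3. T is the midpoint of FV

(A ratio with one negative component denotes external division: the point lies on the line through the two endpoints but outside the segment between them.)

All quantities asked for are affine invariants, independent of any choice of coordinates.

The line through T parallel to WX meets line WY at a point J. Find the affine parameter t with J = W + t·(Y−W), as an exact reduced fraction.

Choose coordinates W = (0, 0), V = (1, 0), F = (0, 1).
1. Y lies on line FV with FY:YV = 1:(-4) ⇒ Y = (-1/3, 4/3)
2. X is the midpoint of FY ⇒ X = (-1/6, 7/6)
3. T is the midpoint of FV ⇒ T = (1/2, 1/2)
through T parallel to WX: direction (-1/6, 7/6); meets WY at J = (4/3, -16/3)
J = W + t·(Y−W) with t = -4

t = -4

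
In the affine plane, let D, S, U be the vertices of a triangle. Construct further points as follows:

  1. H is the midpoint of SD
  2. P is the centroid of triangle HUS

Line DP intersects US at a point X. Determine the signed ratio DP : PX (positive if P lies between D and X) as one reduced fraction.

Work in coordinates with D = (0, 0), S = (1, 0), U = (0, 1).
1. H is the midpoint of SD ⇒ H = (1/2, 0)
2. P is the centroid of triangle HUS ⇒ P = (1/2, 1/3)
line DP meets US at X = (3/5, 2/5)
P = D + t·(X−D) with t = 5/6, so DP:PX = 5/6:1/6

DP:PX = 5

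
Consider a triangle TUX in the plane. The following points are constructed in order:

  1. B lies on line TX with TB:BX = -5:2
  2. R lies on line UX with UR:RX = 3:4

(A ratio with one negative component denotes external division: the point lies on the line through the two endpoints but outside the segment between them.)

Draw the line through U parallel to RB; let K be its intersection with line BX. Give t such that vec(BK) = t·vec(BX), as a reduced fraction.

t = -3/4

Set T = (0, 0), U = (1, 0), X = (0, 1); any affine frame gives the same invariant.
1. B lies on line TX with TB:BX = -5:2 ⇒ B = (0, 5/3)
2. R lies on line UX with UR:RX = 3:4 ⇒ R = (4/7, 3/7)
through U parallel to RB: direction (-4/7, 26/21); meets BX at K = (0, 13/6)
K = B + t·(X−B) with t = -3/4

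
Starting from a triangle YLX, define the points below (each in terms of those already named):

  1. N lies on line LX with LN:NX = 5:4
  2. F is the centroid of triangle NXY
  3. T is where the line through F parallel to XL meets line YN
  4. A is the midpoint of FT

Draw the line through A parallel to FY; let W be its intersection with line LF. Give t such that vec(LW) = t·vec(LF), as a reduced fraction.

Assign Y = (0, 0), L = (1, 0), X = (0, 1) — the answer is frame-independent, so this choice is without loss of generality.
1. N lies on line LX with LN:NX = 5:4 ⇒ N = (4/9, 5/9)
2. F is the centroid of triangle NXY ⇒ F = (4/27, 14/27)
3. T is where the line through F parallel to XL meets line YN ⇒ T = (8/27, 10/27)
4. A is the midpoint of FT ⇒ A = (2/9, 4/9)
through A parallel to FY: direction (-4/27, -14/27); meets LF at W = (130/567, 38/81)
W = L + t·(F−L) with t = 19/21

t = 19/21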